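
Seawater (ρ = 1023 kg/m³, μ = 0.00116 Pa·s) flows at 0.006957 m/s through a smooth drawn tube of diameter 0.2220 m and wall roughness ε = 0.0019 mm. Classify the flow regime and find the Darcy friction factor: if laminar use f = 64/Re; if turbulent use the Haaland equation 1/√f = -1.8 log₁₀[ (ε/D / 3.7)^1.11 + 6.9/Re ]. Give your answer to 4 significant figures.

Re = ρVD/μ = 1023·0.006957·0.222/0.00116 = 1362.
Re < 2300 → laminar, so f = 64/Re = 0.04699 (roughness is irrelevant in laminar flow).

f ≈ 0.04699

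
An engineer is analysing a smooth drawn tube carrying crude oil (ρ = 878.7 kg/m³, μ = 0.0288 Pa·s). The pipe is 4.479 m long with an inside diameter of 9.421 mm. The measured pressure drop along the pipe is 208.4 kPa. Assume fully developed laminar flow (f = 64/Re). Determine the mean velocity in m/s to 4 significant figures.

For laminar flow, f = 64/Re with Re = ρVD/μ, so Darcy-Weisbach reduces to ΔP = 32μLV/D². Solving for V: V = ΔP·D²/(32μL) = 2.084e+05·(0.009421)²/(32·0.0288·4.479) = 4.481 m/s.
Check: Re = ρVD/μ = 878.7·4.481·0.009421/0.0288 = 1288 < 2300, so the laminar assumption holds.

V ≈ 4.481 m/s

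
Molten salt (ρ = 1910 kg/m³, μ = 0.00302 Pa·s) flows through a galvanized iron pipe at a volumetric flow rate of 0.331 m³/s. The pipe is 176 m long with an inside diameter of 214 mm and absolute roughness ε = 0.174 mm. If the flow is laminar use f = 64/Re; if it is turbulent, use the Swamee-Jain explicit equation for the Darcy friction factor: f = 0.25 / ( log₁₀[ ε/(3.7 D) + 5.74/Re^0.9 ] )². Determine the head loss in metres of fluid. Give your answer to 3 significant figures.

Cross-sectional area A = πD²/4 = π(0.214)²/4 = 0.03597 m²; mean velocity V = Q/A = 0.331/0.03597 = 9.203 m/s.
Reynolds number Re = ρVD/μ = 1910 · 9.203 · 0.214 / 0.00302 = 1.246e+06.
Re > 4000 → turbulent. Relative roughness ε/D = 0.000174/0.214 = 0.000813. Swamee-Jain: f = 0.25/(log₁₀[0.000813/3.7 + 5.74/1.246e+06^0.9])² = 0.25/(log₁₀[0.00022 + 1.88e-05])² = 0.25/(-3.622)² = 0.01905.
Darcy-Weisbach: ΔP = f(L/D)(ρV²/2) = 0.01905·(176/0.214)·(1910·9.203²/2) = 0.01905·822.4·8.088e+04 = 1.267e+06 Pa.
Head loss h_f = ΔP/(ρg) = 1.267e+06/(1910·9.81) = 67.6 m.

h_f ≈ 67.6 m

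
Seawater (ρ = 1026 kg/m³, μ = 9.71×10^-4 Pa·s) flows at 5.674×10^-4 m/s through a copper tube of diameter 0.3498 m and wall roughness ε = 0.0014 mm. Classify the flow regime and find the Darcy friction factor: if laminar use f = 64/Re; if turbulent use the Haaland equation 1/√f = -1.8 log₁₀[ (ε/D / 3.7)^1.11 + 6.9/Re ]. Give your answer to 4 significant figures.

Re = ρVD/μ = 1026·0.0005674·0.3498/0.000971 = 209.7.
Re < 2300 → laminar, so f = 64/Re = 0.3052 (roughness is irrelevant in laminar flow).

f ≈ 0.3052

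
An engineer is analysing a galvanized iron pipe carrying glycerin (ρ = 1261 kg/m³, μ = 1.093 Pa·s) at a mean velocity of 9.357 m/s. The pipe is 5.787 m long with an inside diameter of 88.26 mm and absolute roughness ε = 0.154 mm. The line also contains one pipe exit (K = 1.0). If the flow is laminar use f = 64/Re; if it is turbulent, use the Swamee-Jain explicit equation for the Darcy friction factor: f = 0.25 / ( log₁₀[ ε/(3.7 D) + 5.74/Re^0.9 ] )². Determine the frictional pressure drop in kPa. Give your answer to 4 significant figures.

Reynolds number Re = ρVD/μ = 1261 · 9.357 · 0.08826 / 1.09 = 952.8.
Re < 2300 → laminar flow, so f = 64/Re = 64/952.8 = 0.06717 (the turbulent correlation is not needed).
Total minor-loss coefficient ΣK = 1·1 = 1.
ΔP = [f·L/D + ΣK]·(ρV²/2) = [0.06717·5.787/0.08826 + 1]·(1261·9.357²/2) = [4.404 + 1]·5.52e+04 = 2.983e+05 Pa.
ΔP = 2.983e+05 Pa = 298.3 kPa.

ΔP ≈ 298.3 kPa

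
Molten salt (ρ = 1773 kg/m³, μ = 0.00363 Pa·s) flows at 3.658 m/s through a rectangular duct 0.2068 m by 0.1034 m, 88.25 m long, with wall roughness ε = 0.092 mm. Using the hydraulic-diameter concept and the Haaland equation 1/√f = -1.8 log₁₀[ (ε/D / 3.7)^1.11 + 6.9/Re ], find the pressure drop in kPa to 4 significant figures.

ΔP ≈ 145.8 kPa

Hydraulic diameter D_h = 4A/P = 4·(0.2068·0.1034)/(2·(0.2068+0.1034)) = 0.08553/0.6204 = 0.1379 m.
Re = ρVD_h/μ = 1773·3.658·0.1379/0.00363 = 2.463e+05.
ε/D_h = 9.2e-05/0.1379 = 0.000667; Haaland gives 1/√f = -1.8 log₁₀[6.99e-05+2.8e-05] = 7.217, so f = 0.0192.
ΔP = f(L/D_h)(ρV²/2) = 0.0192·88.25/0.1379·1.186e+04 = 1.458e+05 Pa.
ΔP = 145.8 kPa.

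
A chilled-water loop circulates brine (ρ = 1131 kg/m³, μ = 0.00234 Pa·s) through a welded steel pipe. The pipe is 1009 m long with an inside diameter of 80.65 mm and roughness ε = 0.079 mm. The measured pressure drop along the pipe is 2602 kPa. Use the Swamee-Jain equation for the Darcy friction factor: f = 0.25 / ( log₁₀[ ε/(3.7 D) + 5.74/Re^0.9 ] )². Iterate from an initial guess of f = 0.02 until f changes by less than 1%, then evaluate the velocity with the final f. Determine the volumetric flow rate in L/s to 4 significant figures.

Rearranging Darcy-Weisbach: V = √(2·ΔP·D/(f·L·ρ)). With ε/D = 7.9e-05/0.08065 = 0.00098, iterate starting from f = 0.02:
  f = 0.02 → V = √(2·2.602e+06·0.08065/(0.02·1009·1131)) = 4.288 m/s; Re = ρVD/μ = 1.672e+05; f → 0.02136
  f = 0.02136 → V = 4.15 m/s; Re = 1.618e+05; f → 0.02141
Converged (Δf/f < 1%). With the final f = 0.02141: V = √(2·2.602e+06·0.08065/(0.02141·1009·1131)) = 4.145 m/s.
Q = V·A = 4.145·(π/4·0.08065²) = 0.02117 m³/s = 21.17 L/s.

Q ≈ 21.17 L/s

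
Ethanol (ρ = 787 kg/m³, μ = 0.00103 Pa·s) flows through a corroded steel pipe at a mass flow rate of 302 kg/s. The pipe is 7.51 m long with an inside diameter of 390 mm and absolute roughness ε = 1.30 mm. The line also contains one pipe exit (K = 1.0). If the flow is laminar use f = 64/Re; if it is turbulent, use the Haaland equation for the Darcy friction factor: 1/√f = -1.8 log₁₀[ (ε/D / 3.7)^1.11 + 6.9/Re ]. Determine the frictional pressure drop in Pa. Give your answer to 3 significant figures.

A = πD²/4 = π(0.39)²/4 = 0.1195 m²; mean velocity V = ṁ/(ρA) = 302/(787 · 0.1195) = 3.212 m/s.
Reynolds number Re = ρVD/μ = 787 · 3.212 · 0.39 / 0.00103 = 9.572e+05.
Re > 4000 → turbulent. Relative roughness ε/D = 0.0013/0.39 = 0.00333. Haaland: 1/√f = -1.8 log₁₀[(0.00333/3.7)^1.11 + 6.9/9.572e+05] = -1.8 log₁₀[0.000417 + 7.21e-06] = 6.071, so f = 0.02713.
Total minor-loss coefficient ΣK = 1·1 = 1.
ΔP = [f·L/D + ΣK]·(ρV²/2) = [0.02713·7.51/0.39 + 1]·(787·3.212²/2) = [0.5224 + 1]·4060 = 6182 Pa.

ΔP ≈ 6180 Pa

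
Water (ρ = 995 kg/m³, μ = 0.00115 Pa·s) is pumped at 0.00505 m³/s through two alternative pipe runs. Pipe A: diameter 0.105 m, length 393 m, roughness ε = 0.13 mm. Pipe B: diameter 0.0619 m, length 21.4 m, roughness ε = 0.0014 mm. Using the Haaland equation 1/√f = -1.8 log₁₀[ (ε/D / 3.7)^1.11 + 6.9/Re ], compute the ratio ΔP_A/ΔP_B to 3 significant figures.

ΔP_A/ΔP_B ≈ 1.73

Pipe A: V = Q/A = 0.00505/0.008659 = 0.5832 m/s; Re = 5.298e+04; ε/D = 0.00124; Haaland → f = 0.02421; ΔP_A = f(L/D)(ρV²/2) = 1.534e+04 Pa.
Pipe B: V = Q/A = 0.00505/0.003009 = 1.678 m/s; Re = 8.987e+04; ε/D = 2.26e-05; Haaland → f = 0.01831; ΔP_B = f(L/D)(ρV²/2) = 8868 Pa.
ΔP_A/ΔP_B = 1.534e+04/8868 = 1.73.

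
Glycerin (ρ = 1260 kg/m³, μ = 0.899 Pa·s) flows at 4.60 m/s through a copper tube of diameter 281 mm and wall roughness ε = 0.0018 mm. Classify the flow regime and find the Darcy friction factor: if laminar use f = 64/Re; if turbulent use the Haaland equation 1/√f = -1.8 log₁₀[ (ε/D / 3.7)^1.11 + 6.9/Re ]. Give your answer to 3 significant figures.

Re = ρVD/μ = 1260·4.6·0.281/0.899 = 1812.
Re < 2300 → laminar, so f = 64/Re = 0.03533 (roughness is irrelevant in laminar flow).

f ≈ 0.0353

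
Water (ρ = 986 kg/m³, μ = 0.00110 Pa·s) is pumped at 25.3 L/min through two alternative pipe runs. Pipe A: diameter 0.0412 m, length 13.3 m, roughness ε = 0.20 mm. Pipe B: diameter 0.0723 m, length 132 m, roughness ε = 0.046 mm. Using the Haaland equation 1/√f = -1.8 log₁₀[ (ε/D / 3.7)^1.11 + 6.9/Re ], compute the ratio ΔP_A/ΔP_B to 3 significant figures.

ΔP_A/ΔP_B ≈ 1.73

Pipe A: V = Q/A = 0.0004217/0.001333 = 0.3163 m/s; Re = 1.168e+04; ε/D = 0.00485; Haaland → f = 0.03638; ΔP_A = f(L/D)(ρV²/2) = 579.3 Pa.
Pipe B: V = Q/A = 0.0004217/0.004106 = 0.1027 m/s; Re = 6656; ε/D = 0.000636; Haaland → f = 0.03529; ΔP_B = f(L/D)(ρV²/2) = 335 Pa.
ΔP_A/ΔP_B = 579.3/335 = 1.73.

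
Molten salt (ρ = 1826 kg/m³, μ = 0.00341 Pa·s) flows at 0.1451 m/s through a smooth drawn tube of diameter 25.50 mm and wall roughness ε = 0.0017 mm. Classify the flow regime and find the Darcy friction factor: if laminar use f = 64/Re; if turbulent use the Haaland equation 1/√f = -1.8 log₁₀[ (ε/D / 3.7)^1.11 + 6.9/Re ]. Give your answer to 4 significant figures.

Re = ρVD/μ = 1826·0.1451·0.0255/0.00341 = 1981.
Re < 2300 → laminar, so f = 64/Re = 0.0323 (roughness is irrelevant in laminar flow).

f ≈ 0.03230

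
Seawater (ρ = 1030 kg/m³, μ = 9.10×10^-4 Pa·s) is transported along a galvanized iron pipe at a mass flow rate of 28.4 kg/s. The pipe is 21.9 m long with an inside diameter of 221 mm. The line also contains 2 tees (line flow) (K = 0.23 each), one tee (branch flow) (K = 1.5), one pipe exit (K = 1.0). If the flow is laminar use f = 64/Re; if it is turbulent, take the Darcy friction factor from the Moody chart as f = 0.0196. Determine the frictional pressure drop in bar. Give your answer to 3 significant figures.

A = πD²/4 = π(0.221)²/4 = 0.03836 m²; mean velocity V = ṁ/(ρA) = 28.4/(1030 · 0.03836) = 0.7188 m/s.
Reynolds number Re = ρVD/μ = 1030 · 0.7188 · 0.221 / 0.00091 = 1.798e+05.
Re > 4000 → turbulent; use the Moody-chart value f = 0.0196.
Total minor-loss coefficient ΣK = 2·0.23 + 1·1.5 + 1·1 = 2.96.
ΔP = [f·L/D + ΣK]·(ρV²/2) = [0.0196·21.9/0.221 + 2.96]·(1030·0.7188²/2) = [1.942 + 2.96]·266.1 = 1304 Pa.
ΔP = 1304 Pa = 0.0130 bar.

ΔP ≈ 0.0130 bar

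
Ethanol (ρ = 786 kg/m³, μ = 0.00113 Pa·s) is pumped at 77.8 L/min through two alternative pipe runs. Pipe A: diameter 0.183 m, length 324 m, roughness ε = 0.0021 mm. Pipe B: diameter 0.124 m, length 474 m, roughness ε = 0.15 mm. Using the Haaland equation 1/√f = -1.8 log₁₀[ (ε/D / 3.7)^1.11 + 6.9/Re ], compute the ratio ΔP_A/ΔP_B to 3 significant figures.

Pipe A: V = Q/A = 0.001297/0.0263 = 0.0493 m/s; Re = 6275; ε/D = 1.15e-05; Haaland → f = 0.03526; ΔP_A = f(L/D)(ρV²/2) = 59.63 Pa.
Pipe B: V = Q/A = 0.001297/0.01208 = 0.1074 m/s; Re = 9261; ε/D = 0.00121; Haaland → f = 0.03306; ΔP_B = f(L/D)(ρV²/2) = 572.6 Pa.
ΔP_A/ΔP_B = 59.63/572.6 = 0.104.

ΔP_A/ΔP_B ≈ 0.104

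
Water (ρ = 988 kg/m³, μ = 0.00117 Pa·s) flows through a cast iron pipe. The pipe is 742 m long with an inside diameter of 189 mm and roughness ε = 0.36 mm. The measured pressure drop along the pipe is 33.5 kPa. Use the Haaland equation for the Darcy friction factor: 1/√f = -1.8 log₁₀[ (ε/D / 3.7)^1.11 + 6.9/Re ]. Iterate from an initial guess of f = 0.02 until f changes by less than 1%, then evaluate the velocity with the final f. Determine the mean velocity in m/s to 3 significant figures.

Rearranging Darcy-Weisbach: V = √(2·ΔP·D/(f·L·ρ)). With ε/D = 0.00036/0.189 = 0.0019, iterate starting from f = 0.02:
  f = 0.02 → V = √(2·3.35e+04·0.189/(0.02·742·988)) = 0.9293 m/s; Re = ρVD/μ = 1.483e+05; f → 0.02424
  f = 0.02424 → V = 0.8441 m/s; Re = 1.347e+05; f → 0.02435
Converged (Δf/f < 1%). With the final f = 0.02435: V = √(2·3.35e+04·0.189/(0.02435·742·988)) = 0.8423 m/s.

V ≈ 0.842 m/s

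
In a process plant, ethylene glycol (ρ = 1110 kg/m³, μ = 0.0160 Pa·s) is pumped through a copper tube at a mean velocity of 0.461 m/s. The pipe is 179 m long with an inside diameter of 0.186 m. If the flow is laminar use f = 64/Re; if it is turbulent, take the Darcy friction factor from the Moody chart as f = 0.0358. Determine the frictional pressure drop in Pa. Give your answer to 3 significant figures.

Reynolds number Re = ρVD/μ = 1110 · 0.461 · 0.186 / 0.016 = 5949.
Re > 4000 → turbulent; use the Moody-chart value f = 0.0358.
Darcy-Weisbach: ΔP = f(L/D)(ρV²/2) = 0.0358·(179/0.186)·(1110·0.461²/2) = 0.0358·962.4·117.9 = 4064 Pa.

ΔP ≈ 4060 Pa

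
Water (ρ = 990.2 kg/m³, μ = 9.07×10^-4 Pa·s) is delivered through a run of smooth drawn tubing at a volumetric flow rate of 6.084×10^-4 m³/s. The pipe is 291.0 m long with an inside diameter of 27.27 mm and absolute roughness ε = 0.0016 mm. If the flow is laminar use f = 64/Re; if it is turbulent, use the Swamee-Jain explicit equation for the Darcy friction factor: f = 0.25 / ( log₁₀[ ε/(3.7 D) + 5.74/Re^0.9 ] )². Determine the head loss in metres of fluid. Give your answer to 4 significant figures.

Cross-sectional area A = πD²/4 = π(0.02727)²/4 = 0.0005841 m²; mean velocity V = Q/A = 0.0006084/0.0005841 = 1.042 m/s.
Reynolds number Re = ρVD/μ = 990.2 · 1.042 · 0.02727 / 0.000907 = 3.101e+04.
Re > 4000 → turbulent. Relative roughness ε/D = 1.6e-06/0.02727 = 5.87e-05. Swamee-Jain: f = 0.25/(log₁₀[5.87e-05/3.7 + 5.74/3.101e+04^0.9])² = 0.25/(log₁₀[1.59e-05 + 0.000521])² = 0.25/(-3.27)² = 0.02337.
Darcy-Weisbach: ΔP = f(L/D)(ρV²/2) = 0.02337·(291/0.02727)·(990.2·1.042²/2) = 0.02337·1.067e+04·537.2 = 1.34e+05 Pa.
Head loss h_f = ΔP/(ρg) = 1.34e+05/(990.2·9.81) = 13.79 m.

h_f ≈ 13.79 m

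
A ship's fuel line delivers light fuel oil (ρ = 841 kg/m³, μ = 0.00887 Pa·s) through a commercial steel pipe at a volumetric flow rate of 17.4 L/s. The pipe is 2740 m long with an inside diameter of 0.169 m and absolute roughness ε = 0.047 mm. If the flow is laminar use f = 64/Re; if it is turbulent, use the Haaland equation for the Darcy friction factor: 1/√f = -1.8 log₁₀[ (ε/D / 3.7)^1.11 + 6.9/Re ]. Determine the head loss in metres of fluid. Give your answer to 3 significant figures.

h_f ≈ 14.7 m

Q = 17.4 L/s = 17.4/1000 = 0.0174 m³/s.
Cross-sectional area A = πD²/4 = π(0.169)²/4 = 0.02243 m²; mean velocity V = Q/A = 0.0174/0.02243 = 0.7757 m/s.
Reynolds number Re = ρVD/μ = 841 · 0.7757 · 0.169 / 0.00887 = 1.243e+04.
Re > 4000 → turbulent. Relative roughness ε/D = 4.7e-05/0.169 = 0.000278. Haaland: 1/√f = -1.8 log₁₀[(0.000278/3.7)^1.11 + 6.9/1.243e+04] = -1.8 log₁₀[2.64e-05 + 0.000555] = 5.824, so f = 0.02949.
Darcy-Weisbach: ΔP = f(L/D)(ρV²/2) = 0.02949·(2740/0.169)·(841·0.7757²/2) = 0.02949·1.621e+04·253 = 1.209e+05 Pa.
Head loss h_f = ΔP/(ρg) = 1.209e+05/(841·9.81) = 14.7 m.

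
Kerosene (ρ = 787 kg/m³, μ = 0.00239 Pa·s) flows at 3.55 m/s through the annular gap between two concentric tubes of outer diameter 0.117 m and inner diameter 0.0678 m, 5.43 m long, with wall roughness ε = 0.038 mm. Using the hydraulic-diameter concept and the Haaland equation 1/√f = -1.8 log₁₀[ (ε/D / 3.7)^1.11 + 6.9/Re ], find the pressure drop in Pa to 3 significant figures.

Hydraulic diameter D_h = 4A/P = D_o - D_i = 0.117 - 0.0678 = 0.0492 m.
Re = ρVD_h/μ = 787·3.55·0.0492/0.00239 = 5.751e+04.
ε/D_h = 3.8e-05/0.0492 = 0.000772; Haaland gives 1/√f = -1.8 log₁₀[8.22e-05+0.00012] = 6.65, so f = 0.02261.
ΔP = f(L/D_h)(ρV²/2) = 0.02261·5.43/0.0492·4959 = 1.238e+04 Pa.

ΔP ≈ 12400 Pa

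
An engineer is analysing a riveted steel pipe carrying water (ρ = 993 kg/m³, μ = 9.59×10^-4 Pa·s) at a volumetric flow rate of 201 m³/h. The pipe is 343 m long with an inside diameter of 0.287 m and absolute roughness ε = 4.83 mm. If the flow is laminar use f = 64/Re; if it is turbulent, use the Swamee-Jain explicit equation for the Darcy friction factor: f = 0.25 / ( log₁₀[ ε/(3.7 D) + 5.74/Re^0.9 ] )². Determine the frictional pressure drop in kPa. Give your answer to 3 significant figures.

Q = 201 m³/h = 201/3600 = 0.05583 m³/s.
Cross-sectional area A = πD²/4 = π(0.287)²/4 = 0.06469 m²; mean velocity V = Q/A = 0.05583/0.06469 = 0.8631 m/s.
Reynolds number Re = ρVD/μ = 993 · 0.8631 · 0.287 / 0.000959 = 2.565e+05.
Re > 4000 → turbulent. Relative roughness ε/D = 0.00483/0.287 = 0.0168. Swamee-Jain: f = 0.25/(log₁₀[0.0168/3.7 + 5.74/2.565e+05^0.9])² = 0.25/(log₁₀[0.00455 + 7.78e-05])² = 0.25/(-2.335)² = 0.04586.
Darcy-Weisbach: ΔP = f(L/D)(ρV²/2) = 0.04586·(343/0.287)·(993·0.8631²/2) = 0.04586·1195·369.8 = 2.027e+04 Pa.
ΔP = 2.027e+04 Pa = 20.3 kPa.

ΔP ≈ 20.3 kPa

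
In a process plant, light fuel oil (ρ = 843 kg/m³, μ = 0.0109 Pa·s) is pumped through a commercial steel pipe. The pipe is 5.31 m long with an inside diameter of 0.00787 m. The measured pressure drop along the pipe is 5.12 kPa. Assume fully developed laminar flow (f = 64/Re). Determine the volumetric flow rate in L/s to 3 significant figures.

Q ≈ 0.00833 L/s

For laminar flow, f = 64/Re with Re = ρVD/μ, so Darcy-Weisbach reduces to ΔP = 32μLV/D². Solving for V: V = ΔP·D²/(32μL) = 5120·(0.00787)²/(32·0.0109·5.31) = 0.1712 m/s.
Check: Re = ρVD/μ = 843·0.1712·0.00787/0.0109 = 104.2 < 2300, so the laminar assumption holds.
Q = V·A = 0.1712·(π/4·0.00787²) = 8.329e-06 m³/s = 0.00833 L/s.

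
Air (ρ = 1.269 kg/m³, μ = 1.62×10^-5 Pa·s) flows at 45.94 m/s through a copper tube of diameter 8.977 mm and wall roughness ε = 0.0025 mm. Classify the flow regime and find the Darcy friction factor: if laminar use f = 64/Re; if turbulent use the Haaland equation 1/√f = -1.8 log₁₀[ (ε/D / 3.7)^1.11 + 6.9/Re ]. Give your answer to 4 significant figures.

f ≈ 0.02356

Re = ρVD/μ = 1.269·45.94·0.008977/1.62e-05 = 3.23e+04.
Re > 4000 → turbulent. ε/D = 2.5e-06/0.008977 = 0.000278; Haaland: 1/√f = -1.8 log₁₀[2.65e-05 + 0.000214] = 6.515, so f = 0.02356.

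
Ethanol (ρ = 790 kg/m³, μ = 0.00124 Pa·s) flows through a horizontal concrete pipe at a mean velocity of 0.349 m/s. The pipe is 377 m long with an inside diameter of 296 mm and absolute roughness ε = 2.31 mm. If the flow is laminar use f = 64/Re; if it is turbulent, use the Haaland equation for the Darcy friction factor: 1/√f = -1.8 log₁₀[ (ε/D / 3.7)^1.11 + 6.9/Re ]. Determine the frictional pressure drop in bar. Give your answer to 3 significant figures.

ΔP ≈ 0.0220 bar

Reynolds number Re = ρVD/μ = 790 · 0.349 · 0.296 / 0.00124 = 6.581e+04.
Re > 4000 → turbulent. Relative roughness ε/D = 0.00231/0.296 = 0.0078. Haaland: 1/√f = -1.8 log₁₀[(0.0078/3.7)^1.11 + 6.9/6.581e+04] = -1.8 log₁₀[0.00107 + 0.000105] = 5.273, so f = 0.03596.
Darcy-Weisbach: ΔP = f(L/D)(ρV²/2) = 0.03596·(377/0.296)·(790·0.349²/2) = 0.03596·1274·48.11 = 2204 Pa.
ΔP = 2204 Pa = 0.0220 bar.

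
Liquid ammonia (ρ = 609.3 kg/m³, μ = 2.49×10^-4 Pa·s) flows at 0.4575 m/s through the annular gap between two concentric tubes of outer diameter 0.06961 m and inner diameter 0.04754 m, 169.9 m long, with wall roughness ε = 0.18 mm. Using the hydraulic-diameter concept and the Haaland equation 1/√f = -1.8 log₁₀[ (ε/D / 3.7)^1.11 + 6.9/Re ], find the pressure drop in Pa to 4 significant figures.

Hydraulic diameter D_h = 4A/P = D_o - D_i = 0.06961 - 0.04754 = 0.02207 m.
Re = ρVD_h/μ = 609.3·0.4575·0.02207/0.000249 = 2.471e+04.
ε/D_h = 0.00018/0.02207 = 0.00816; Haaland gives 1/√f = -1.8 log₁₀[0.00112+0.000279] = 5.135, so f = 0.03793.
ΔP = f(L/D_h)(ρV²/2) = 0.03793·169.9/0.02207·63.77 = 1.862e+04 Pa.

ΔP ≈ 18620 Pa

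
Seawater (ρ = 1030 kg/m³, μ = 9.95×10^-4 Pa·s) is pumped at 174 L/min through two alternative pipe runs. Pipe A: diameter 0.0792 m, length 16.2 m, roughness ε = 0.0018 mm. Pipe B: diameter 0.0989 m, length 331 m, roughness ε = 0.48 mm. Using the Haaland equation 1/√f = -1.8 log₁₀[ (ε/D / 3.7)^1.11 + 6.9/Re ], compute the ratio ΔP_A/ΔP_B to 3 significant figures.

Pipe A: V = Q/A = 0.0029/0.004927 = 0.5887 m/s; Re = 4.826e+04; ε/D = 2.27e-05; Haaland → f = 0.02093; ΔP_A = f(L/D)(ρV²/2) = 764.1 Pa.
Pipe B: V = Q/A = 0.0029/0.007682 = 0.3775 m/s; Re = 3.865e+04; ε/D = 0.00485; Haaland → f = 0.0323; ΔP_B = f(L/D)(ρV²/2) = 7934 Pa.
ΔP_A/ΔP_B = 764.1/7934 = 0.0963.

ΔP_A/ΔP_B ≈ 0.0963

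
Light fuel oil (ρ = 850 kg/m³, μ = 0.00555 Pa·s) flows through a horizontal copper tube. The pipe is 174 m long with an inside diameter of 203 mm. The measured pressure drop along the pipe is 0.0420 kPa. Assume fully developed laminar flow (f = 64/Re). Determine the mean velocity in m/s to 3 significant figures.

V ≈ 0.0560 m/s

For laminar flow, f = 64/Re with Re = ρVD/μ, so Darcy-Weisbach reduces to ΔP = 32μLV/D². Solving for V: V = ΔP·D²/(32μL) = 42·(0.203)²/(32·0.00555·174) = 0.05601 m/s.
Check: Re = ρVD/μ = 850·0.05601·0.203/0.00555 = 1741 < 2300, so the laminar assumption holds.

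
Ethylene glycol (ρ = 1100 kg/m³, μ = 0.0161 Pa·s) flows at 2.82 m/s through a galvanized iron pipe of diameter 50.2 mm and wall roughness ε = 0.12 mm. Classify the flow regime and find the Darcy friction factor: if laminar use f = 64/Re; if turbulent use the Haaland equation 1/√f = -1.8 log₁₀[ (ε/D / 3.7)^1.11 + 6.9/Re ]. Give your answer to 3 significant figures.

f ≈ 0.0343

Re = ρVD/μ = 1100·2.82·0.0502/0.0161 = 9672.
Re > 4000 → turbulent. ε/D = 0.00012/0.0502 = 0.00239; Haaland: 1/√f = -1.8 log₁₀[0.000288 + 0.000713] = 5.399, so f = 0.03431.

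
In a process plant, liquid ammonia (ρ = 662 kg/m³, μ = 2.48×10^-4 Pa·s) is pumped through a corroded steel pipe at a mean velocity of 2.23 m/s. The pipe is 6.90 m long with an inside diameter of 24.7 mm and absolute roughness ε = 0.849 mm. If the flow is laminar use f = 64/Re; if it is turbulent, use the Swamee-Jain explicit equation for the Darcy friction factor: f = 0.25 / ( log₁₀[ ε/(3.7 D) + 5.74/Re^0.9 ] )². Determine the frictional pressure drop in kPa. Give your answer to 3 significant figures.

Reynolds number Re = ρVD/μ = 662 · 2.23 · 0.0247 / 0.000248 = 1.47e+05.
Re > 4000 → turbulent. Relative roughness ε/D = 0.000849/0.0247 = 0.0344. Swamee-Jain: f = 0.25/(log₁₀[0.0344/3.7 + 5.74/1.47e+05^0.9])² = 0.25/(log₁₀[0.00929 + 0.000128])² = 0.25/(-2.026)² = 0.0609.
Darcy-Weisbach: ΔP = f(L/D)(ρV²/2) = 0.0609·(6.9/0.0247)·(662·2.23²/2) = 0.0609·279.4·1646 = 2.801e+04 Pa.
ΔP = 2.801e+04 Pa = 28.0 kPa.

ΔP ≈ 28.0 kPa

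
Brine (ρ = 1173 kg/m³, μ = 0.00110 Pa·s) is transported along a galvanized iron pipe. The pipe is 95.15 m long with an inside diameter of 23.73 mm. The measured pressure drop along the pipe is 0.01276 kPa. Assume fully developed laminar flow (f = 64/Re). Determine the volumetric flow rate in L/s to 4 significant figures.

For laminar flow, f = 64/Re with Re = ρVD/μ, so Darcy-Weisbach reduces to ΔP = 32μLV/D². Solving for V: V = ΔP·D²/(32μL) = 12.76·(0.02373)²/(32·0.0011·95.15) = 0.002145 m/s.
Check: Re = ρVD/μ = 1173·0.002145·0.02373/0.0011 = 54.29 < 2300, so the laminar assumption holds.
Q = V·A = 0.002145·(π/4·0.02373²) = 9.488e-07 m³/s = 9.488×10^-4 L/s.

Q ≈ 9.488×10^-4 L/s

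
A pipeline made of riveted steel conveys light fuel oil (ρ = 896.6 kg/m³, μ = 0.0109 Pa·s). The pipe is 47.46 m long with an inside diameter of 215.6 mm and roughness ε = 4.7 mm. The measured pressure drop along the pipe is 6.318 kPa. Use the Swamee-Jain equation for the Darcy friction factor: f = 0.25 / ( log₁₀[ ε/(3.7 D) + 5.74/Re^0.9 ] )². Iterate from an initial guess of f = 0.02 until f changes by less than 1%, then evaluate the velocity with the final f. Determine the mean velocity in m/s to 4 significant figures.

Rearranging Darcy-Weisbach: V = √(2·ΔP·D/(f·L·ρ)). With ε/D = 0.0047/0.2156 = 0.0218, iterate starting from f = 0.02:
  f = 0.02 → V = √(2·6318·0.2156/(0.02·47.46·896.6)) = 1.789 m/s; Re = ρVD/μ = 3.173e+04; f → 0.05195
  f = 0.05195 → V = 1.11 m/s; Re = 1.969e+04; f → 0.05282
  f = 0.05282 → V = 1.101 m/s; Re = 1.952e+04; f → 0.05284
Converged (Δf/f < 1%). With the final f = 0.05284: V = √(2·6318·0.2156/(0.05284·47.46·896.6)) = 1.101 m/s.

V ≈ 1.101 m/s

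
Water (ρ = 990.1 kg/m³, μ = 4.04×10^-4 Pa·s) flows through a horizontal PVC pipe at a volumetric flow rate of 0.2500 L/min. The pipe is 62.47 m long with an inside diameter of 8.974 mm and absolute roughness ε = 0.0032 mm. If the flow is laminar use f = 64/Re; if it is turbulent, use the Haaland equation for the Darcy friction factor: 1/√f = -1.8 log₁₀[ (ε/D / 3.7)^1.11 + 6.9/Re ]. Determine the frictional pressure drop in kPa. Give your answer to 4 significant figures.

ΔP ≈ 0.6606 kPa

Q = 0.2500 L/min = 0.2500/60000 = 4.167e-06 m³/s.
Cross-sectional area A = πD²/4 = π(0.008974)²/4 = 6.325e-05 m²; mean velocity V = Q/A = 4.167e-06/6.325e-05 = 0.06588 m/s.
Reynolds number Re = ρVD/μ = 990.1 · 0.06588 · 0.008974 / 0.000404 = 1449.
Re < 2300 → laminar flow, so f = 64/Re = 64/1449 = 0.04417 (the turbulent correlation is not needed).
Darcy-Weisbach: ΔP = f(L/D)(ρV²/2) = 0.04417·(62.47/0.008974)·(990.1·0.06588²/2) = 0.04417·6961·2.148 = 660.6 Pa.
ΔP = 660.6 Pa = 0.6606 kPa.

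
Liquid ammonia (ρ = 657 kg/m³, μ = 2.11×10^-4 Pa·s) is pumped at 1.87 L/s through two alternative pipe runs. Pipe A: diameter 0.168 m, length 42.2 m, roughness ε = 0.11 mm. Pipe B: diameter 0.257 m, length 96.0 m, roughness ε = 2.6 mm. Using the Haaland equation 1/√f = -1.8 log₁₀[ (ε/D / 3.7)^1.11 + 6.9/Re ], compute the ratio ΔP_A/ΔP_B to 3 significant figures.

ΔP_A/ΔP_B ≈ 2.14

Pipe A: V = Q/A = 0.00187/0.02217 = 0.08436 m/s; Re = 4.413e+04; ε/D = 0.000655; Haaland → f = 0.02319; ΔP_A = f(L/D)(ρV²/2) = 13.62 Pa.
Pipe B: V = Q/A = 0.00187/0.05187 = 0.03605 m/s; Re = 2.885e+04; ε/D = 0.0101; Haaland → f = 0.04; ΔP_B = f(L/D)(ρV²/2) = 6.378 Pa.
ΔP_A/ΔP_B = 13.62/6.378 = 2.14.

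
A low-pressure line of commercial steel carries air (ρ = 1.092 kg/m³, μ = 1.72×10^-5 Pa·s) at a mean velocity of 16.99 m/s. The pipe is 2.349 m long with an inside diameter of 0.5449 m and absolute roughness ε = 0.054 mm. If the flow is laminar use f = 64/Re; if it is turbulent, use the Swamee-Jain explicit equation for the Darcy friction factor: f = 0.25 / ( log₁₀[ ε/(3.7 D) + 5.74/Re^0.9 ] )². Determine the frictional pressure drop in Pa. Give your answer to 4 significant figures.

Reynolds number Re = ρVD/μ = 1.092 · 16.99 · 0.5449 / 1.72e-05 = 5.878e+05.
Re > 4000 → turbulent. Relative roughness ε/D = 5.4e-05/0.5449 = 9.91e-05. Swamee-Jain: f = 0.25/(log₁₀[9.91e-05/3.7 + 5.74/5.878e+05^0.9])² = 0.25/(log₁₀[2.68e-05 + 3.69e-05])² = 0.25/(-4.196)² = 0.0142.
Darcy-Weisbach: ΔP = f(L/D)(ρV²/2) = 0.0142·(2.349/0.5449)·(1.092·16.99²/2) = 0.0142·4.311·157.6 = 9.647 Pa.

ΔP ≈ 9.647 Pa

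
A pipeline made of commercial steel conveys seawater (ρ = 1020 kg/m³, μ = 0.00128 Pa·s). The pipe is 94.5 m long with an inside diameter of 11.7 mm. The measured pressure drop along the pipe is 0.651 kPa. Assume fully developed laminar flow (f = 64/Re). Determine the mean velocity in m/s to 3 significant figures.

V ≈ 0.0230 m/s

For laminar flow, f = 64/Re with Re = ρVD/μ, so Darcy-Weisbach reduces to ΔP = 32μLV/D². Solving for V: V = ΔP·D²/(32μL) = 651·(0.0117)²/(32·0.00128·94.5) = 0.02302 m/s.
Check: Re = ρVD/μ = 1020·0.02302·0.0117/0.00128 = 214.7 < 2300, so the laminar assumption holds.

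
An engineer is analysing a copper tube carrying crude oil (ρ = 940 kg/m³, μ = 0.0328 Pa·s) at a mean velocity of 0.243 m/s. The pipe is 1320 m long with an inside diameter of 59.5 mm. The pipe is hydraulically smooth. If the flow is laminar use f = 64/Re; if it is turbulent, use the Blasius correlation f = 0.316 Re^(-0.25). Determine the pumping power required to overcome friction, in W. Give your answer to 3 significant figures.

P ≈ 64.3 W

Reynolds number Re = ρVD/μ = 940 · 0.243 · 0.0595 / 0.0328 = 414.4.
Re < 2300 → laminar flow, so f = 64/Re = 64/414.4 = 0.1545 (the turbulent correlation is not needed).
Darcy-Weisbach: ΔP = f(L/D)(ρV²/2) = 0.1545·(1320/0.0595)·(940·0.243²/2) = 0.1545·2.218e+04·27.75 = 9.51e+04 Pa.
Q = V·A = 0.243·0.002781 = 0.0006757 m³/s.
Pumping power P = QΔP = 0.0006757·9.51e+04 = 64.25 W = 64.3 W.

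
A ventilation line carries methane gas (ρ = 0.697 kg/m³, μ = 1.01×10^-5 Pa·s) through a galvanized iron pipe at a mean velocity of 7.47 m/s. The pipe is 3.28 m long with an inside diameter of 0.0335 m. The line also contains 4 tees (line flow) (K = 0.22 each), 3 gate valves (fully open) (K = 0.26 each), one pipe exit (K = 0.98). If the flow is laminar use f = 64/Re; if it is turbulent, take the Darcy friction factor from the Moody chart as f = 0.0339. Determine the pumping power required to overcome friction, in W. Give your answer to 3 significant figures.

Reynolds number Re = ρVD/μ = 0.697 · 7.47 · 0.0335 / 1.01e-05 = 1.727e+04.
Re > 4000 → turbulent; use the Moody-chart value f = 0.0339.
Total minor-loss coefficient ΣK = 4·0.22 + 3·0.26 + 1·0.98 = 2.64.
ΔP = [f·L/D + ΣK]·(ρV²/2) = [0.0339·3.28/0.0335 + 2.64]·(0.697·7.47²/2) = [3.319 + 2.64]·19.45 = 115.9 Pa.
Q = V·A = 7.47·0.0008814 = 0.006584 m³/s.
Pumping power P = QΔP = 0.006584·115.9 = 0.7630 W = 0.763 W.

P ≈ 0.763 W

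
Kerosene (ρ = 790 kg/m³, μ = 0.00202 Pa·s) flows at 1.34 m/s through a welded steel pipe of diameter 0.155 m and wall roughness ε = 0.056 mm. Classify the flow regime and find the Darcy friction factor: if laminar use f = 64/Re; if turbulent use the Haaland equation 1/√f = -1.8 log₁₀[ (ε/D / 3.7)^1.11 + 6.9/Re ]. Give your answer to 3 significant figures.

f ≈ 0.0201

Re = ρVD/μ = 790·1.34·0.155/0.00202 = 8.123e+04.
Re > 4000 → turbulent. ε/D = 5.6e-05/0.155 = 0.000361; Haaland: 1/√f = -1.8 log₁₀[3.54e-05 + 8.49e-05] = 7.055, so f = 0.02009.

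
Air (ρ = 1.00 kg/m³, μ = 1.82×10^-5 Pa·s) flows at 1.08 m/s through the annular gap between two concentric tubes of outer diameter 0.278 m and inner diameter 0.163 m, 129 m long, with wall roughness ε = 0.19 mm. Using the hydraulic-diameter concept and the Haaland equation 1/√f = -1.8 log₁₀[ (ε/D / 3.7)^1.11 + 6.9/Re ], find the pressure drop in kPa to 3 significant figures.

Hydraulic diameter D_h = 4A/P = D_o - D_i = 0.278 - 0.163 = 0.115 m.
Re = ρVD_h/μ = 1·1.08·0.115/1.82e-05 = 6824.
ε/D_h = 0.00019/0.115 = 0.00165; Haaland gives 1/√f = -1.8 log₁₀[0.000191+0.00101] = 5.256, so f = 0.0362.
ΔP = f(L/D_h)(ρV²/2) = 0.0362·129/0.115·0.5832 = 23.68 Pa.
ΔP = 0.0237 kPa.

ΔP ≈ 0.0237 kPa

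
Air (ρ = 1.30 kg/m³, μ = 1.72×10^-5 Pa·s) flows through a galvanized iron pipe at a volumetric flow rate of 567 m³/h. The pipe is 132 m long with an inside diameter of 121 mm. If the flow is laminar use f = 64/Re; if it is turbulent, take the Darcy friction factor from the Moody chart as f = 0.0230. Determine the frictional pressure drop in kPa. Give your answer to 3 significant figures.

ΔP ≈ 3.06 kPa

Q = 567 m³/h = 567/3600 = 0.1575 m³/s.
Cross-sectional area A = πD²/4 = π(0.121)²/4 = 0.0115 m²; mean velocity V = Q/A = 0.1575/0.0115 = 13.7 m/s.
Reynolds number Re = ρVD/μ = 1.3 · 13.7 · 0.121 / 1.72e-05 = 1.253e+05.
Re > 4000 → turbulent; use the Moody-chart value f = 0.0230.
Darcy-Weisbach: ΔP = f(L/D)(ρV²/2) = 0.023·(132/0.121)·(1.3·13.7²/2) = 0.023·1091·121.9 = 3060 Pa.
ΔP = 3060 Pa = 3.06 kPa.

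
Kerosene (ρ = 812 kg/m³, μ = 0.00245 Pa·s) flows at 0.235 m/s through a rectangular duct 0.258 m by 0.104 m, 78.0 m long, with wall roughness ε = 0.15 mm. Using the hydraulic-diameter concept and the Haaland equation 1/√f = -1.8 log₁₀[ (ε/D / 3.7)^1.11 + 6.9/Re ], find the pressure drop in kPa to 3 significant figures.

Hydraulic diameter D_h = 4A/P = 4·(0.258·0.104)/(2·(0.258+0.104)) = 0.1073/0.724 = 0.1482 m.
Re = ρVD_h/μ = 812·0.235·0.1482/0.00245 = 1.155e+04.
ε/D_h = 0.00015/0.1482 = 0.00101; Haaland gives 1/√f = -1.8 log₁₀[0.000111+0.000598] = 5.669, so f = 0.03111.
ΔP = f(L/D_h)(ρV²/2) = 0.03111·78/0.1482·22.42 = 367 Pa.
ΔP = 0.367 kPa.

ΔP ≈ 0.367 kPa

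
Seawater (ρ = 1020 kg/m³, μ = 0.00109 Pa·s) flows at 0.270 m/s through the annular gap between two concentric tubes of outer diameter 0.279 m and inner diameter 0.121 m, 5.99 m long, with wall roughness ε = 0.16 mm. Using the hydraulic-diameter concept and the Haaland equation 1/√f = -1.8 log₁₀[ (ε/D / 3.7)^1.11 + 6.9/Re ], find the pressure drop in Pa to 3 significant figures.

ΔP ≈ 34.6 Pa

Hydraulic diameter D_h = 4A/P = D_o - D_i = 0.279 - 0.121 = 0.158 m.
Re = ρVD_h/μ = 1020·0.27·0.158/0.00109 = 3.992e+04.
ε/D_h = 0.00016/0.158 = 0.00101; Haaland gives 1/√f = -1.8 log₁₀[0.000111+0.000173] = 6.384, so f = 0.02453.
ΔP = f(L/D_h)(ρV²/2) = 0.02453·5.99/0.158·37.18 = 34.58 Pa.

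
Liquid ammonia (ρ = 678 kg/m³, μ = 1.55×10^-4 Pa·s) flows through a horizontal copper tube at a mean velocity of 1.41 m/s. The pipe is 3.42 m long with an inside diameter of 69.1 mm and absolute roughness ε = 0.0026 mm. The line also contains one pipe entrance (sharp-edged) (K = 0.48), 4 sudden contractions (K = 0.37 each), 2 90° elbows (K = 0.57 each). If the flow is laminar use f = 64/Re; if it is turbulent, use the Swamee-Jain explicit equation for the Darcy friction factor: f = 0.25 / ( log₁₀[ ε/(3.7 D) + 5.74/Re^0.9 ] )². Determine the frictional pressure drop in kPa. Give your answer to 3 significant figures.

Reynolds number Re = ρVD/μ = 678 · 1.41 · 0.0691 / 0.000155 = 4.262e+05.
Re > 4000 → turbulent. Relative roughness ε/D = 2.6e-06/0.0691 = 3.76e-05. Swamee-Jain: f = 0.25/(log₁₀[3.76e-05/3.7 + 5.74/4.262e+05^0.9])² = 0.25/(log₁₀[1.02e-05 + 4.92e-05])² = 0.25/(-4.226)² = 0.014.
Total minor-loss coefficient ΣK = 1·0.48 + 4·0.37 + 2·0.57 = 3.1.
ΔP = [f·L/D + ΣK]·(ρV²/2) = [0.014·3.42/0.0691 + 3.1]·(678·1.41²/2) = [0.6928 + 3.1]·674 = 2556 Pa.
ΔP = 2556 Pa = 2.56 kPa.

ΔP ≈ 2.56 kPa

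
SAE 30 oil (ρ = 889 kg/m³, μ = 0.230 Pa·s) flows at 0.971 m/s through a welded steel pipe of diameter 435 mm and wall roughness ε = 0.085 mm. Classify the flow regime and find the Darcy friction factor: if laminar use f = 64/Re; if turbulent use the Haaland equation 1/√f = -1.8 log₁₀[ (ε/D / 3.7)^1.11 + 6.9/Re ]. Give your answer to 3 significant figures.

Re = ρVD/μ = 889·0.971·0.435/0.23 = 1633.
Re < 2300 → laminar, so f = 64/Re = 0.0392 (roughness is irrelevant in laminar flow).

f ≈ 0.0392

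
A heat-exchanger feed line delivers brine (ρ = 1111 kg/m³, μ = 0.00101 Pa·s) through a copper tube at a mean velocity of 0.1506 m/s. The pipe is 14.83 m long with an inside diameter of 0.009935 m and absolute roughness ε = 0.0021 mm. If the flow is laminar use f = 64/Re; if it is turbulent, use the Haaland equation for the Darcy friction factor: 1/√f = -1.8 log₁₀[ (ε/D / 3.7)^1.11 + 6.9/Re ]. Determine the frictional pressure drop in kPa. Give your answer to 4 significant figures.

ΔP ≈ 0.7313 kPa

Reynolds number Re = ρVD/μ = 1111 · 0.1506 · 0.009935 / 0.00101 = 1646.
Re < 2300 → laminar flow, so f = 64/Re = 64/1646 = 0.03889 (the turbulent correlation is not needed).
Darcy-Weisbach: ΔP = f(L/D)(ρV²/2) = 0.03889·(14.83/0.009935)·(1111·0.1506²/2) = 0.03889·1493·12.6 = 731.3 Pa.
ΔP = 731.3 Pa = 0.7313 kPa.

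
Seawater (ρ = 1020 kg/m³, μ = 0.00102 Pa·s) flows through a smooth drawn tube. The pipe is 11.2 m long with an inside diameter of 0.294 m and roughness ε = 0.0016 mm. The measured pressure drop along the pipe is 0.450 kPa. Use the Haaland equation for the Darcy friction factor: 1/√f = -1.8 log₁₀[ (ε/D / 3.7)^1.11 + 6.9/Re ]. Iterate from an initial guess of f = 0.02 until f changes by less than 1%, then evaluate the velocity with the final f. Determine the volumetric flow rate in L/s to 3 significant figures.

Rearranging Darcy-Weisbach: V = √(2·ΔP·D/(f·L·ρ)). With ε/D = 1.6e-06/0.294 = 5.44e-06, iterate starting from f = 0.02:
  f = 0.02 → V = √(2·450·0.294/(0.02·11.2·1020)) = 1.076 m/s; Re = ρVD/μ = 3.164e+05; f → 0.01425
  f = 0.01425 → V = 1.275 m/s; Re = 3.749e+05; f → 0.01381
  f = 0.01381 → V = 1.295 m/s; Re = 3.807e+05; f → 0.01377
Converged (Δf/f < 1%). With the final f = 0.01377: V = √(2·450·0.294/(0.01377·11.2·1020)) = 1.297 m/s.
Q = V·A = 1.297·(π/4·0.294²) = 0.08803 m³/s = 88.0 L/s.

Q ≈ 88.0 L/s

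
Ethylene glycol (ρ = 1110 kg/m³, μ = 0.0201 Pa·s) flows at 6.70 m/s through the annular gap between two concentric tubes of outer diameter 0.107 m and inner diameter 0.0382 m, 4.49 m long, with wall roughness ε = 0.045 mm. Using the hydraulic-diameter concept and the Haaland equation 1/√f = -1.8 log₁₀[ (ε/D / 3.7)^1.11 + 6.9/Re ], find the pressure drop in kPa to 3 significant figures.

Hydraulic diameter D_h = 4A/P = D_o - D_i = 0.107 - 0.0382 = 0.0688 m.
Re = ρVD_h/μ = 1110·6.7·0.0688/0.0201 = 2.546e+04.
ε/D_h = 4.5e-05/0.0688 = 0.000654; Haaland gives 1/√f = -1.8 log₁₀[6.83e-05+0.000271] = 6.245, so f = 0.02564.
ΔP = f(L/D_h)(ρV²/2) = 0.02564·4.49/0.0688·2.491e+04 = 4.169e+04 Pa.
ΔP = 41.7 kPa.

ΔP ≈ 41.7 kPa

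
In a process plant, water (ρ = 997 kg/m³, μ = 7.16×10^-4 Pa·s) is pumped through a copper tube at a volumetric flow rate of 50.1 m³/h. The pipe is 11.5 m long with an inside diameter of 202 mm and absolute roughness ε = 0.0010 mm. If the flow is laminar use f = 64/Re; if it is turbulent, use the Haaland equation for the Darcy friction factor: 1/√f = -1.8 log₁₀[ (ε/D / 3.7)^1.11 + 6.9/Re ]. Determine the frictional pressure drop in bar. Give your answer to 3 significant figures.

ΔP ≈ 9.16×10^-4 bar

Q = 50.1 m³/h = 50.1/3600 = 0.01392 m³/s.
Cross-sectional area A = πD²/4 = π(0.202)²/4 = 0.03205 m²; mean velocity V = Q/A = 0.01392/0.03205 = 0.4343 m/s.
Reynolds number Re = ρVD/μ = 997 · 0.4343 · 0.202 / 0.000716 = 1.221e+05.
Re > 4000 → turbulent. Relative roughness ε/D = 1e-06/0.202 = 4.95e-06. Haaland: 1/√f = -1.8 log₁₀[(4.95e-06/3.7)^1.11 + 6.9/1.221e+05] = -1.8 log₁₀[3.02e-07 + 5.65e-05] = 7.642, so f = 0.01712.
Darcy-Weisbach: ΔP = f(L/D)(ρV²/2) = 0.01712·(11.5/0.202)·(997·0.4343²/2) = 0.01712·56.93·94 = 91.63 Pa.
ΔP = 91.63 Pa = 9.16×10^-4 bar.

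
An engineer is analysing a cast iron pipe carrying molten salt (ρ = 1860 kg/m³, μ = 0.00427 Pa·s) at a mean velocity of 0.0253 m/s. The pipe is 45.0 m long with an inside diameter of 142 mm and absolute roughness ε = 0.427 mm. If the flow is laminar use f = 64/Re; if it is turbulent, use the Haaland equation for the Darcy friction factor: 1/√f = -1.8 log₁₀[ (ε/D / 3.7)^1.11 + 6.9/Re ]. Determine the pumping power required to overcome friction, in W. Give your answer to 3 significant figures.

Reynolds number Re = ρVD/μ = 1860 · 0.0253 · 0.142 / 0.00427 = 1565.
Re < 2300 → laminar flow, so f = 64/Re = 64/1565 = 0.0409 (the turbulent correlation is not needed).
Darcy-Weisbach: ΔP = f(L/D)(ρV²/2) = 0.0409·(45/0.142)·(1860·0.0253²/2) = 0.0409·316.9·0.5953 = 7.715 Pa.
Q = V·A = 0.0253·0.01584 = 0.0004007 m³/s.
Pumping power P = QΔP = 0.0004007·7.715 = 0.003091 W = 0.00309 W.

P ≈ 0.00309 W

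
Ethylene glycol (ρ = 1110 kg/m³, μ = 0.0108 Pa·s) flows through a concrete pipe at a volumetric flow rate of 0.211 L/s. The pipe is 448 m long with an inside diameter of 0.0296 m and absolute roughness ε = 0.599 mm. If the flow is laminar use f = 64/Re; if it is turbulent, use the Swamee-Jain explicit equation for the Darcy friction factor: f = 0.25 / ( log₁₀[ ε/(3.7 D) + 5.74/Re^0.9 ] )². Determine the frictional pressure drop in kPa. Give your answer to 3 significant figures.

Q = 0.211 L/s = 0.211/1000 = 0.000211 m³/s.
Cross-sectional area A = πD²/4 = π(0.0296)²/4 = 0.0006881 m²; mean velocity V = Q/A = 0.000211/0.0006881 = 0.3066 m/s.
Reynolds number Re = ρVD/μ = 1110 · 0.3066 · 0.0296 / 0.0108 = 932.8.
Re < 2300 → laminar flow, so f = 64/Re = 64/932.8 = 0.06861 (the turbulent correlation is not needed).
Darcy-Weisbach: ΔP = f(L/D)(ρV²/2) = 0.06861·(448/0.0296)·(1110·0.3066²/2) = 0.06861·1.514e+04·52.18 = 5.418e+04 Pa.
ΔP = 5.418e+04 Pa = 54.2 kPa.

ΔP ≈ 54.2 kPa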